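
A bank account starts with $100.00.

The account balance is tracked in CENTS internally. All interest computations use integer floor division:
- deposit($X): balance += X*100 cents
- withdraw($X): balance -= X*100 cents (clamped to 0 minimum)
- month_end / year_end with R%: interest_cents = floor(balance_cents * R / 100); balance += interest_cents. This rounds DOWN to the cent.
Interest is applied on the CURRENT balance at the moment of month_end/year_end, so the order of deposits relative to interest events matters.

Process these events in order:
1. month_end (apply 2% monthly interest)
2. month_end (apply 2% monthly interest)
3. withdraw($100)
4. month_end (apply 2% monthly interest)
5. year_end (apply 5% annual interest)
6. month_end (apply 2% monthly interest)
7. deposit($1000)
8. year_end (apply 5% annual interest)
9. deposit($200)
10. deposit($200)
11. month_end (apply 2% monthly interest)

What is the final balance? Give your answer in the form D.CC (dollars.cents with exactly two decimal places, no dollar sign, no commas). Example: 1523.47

After 1 (month_end (apply 2% monthly interest)): balance=$102.00 total_interest=$2.00
After 2 (month_end (apply 2% monthly interest)): balance=$104.04 total_interest=$4.04
After 3 (withdraw($100)): balance=$4.04 total_interest=$4.04
After 4 (month_end (apply 2% monthly interest)): balance=$4.12 total_interest=$4.12
After 5 (year_end (apply 5% annual interest)): balance=$4.32 total_interest=$4.32
After 6 (month_end (apply 2% monthly interest)): balance=$4.40 total_interest=$4.40
After 7 (deposit($1000)): balance=$1004.40 total_interest=$4.40
After 8 (year_end (apply 5% annual interest)): balance=$1054.62 total_interest=$54.62
After 9 (deposit($200)): balance=$1254.62 total_interest=$54.62
After 10 (deposit($200)): balance=$1454.62 total_interest=$54.62
After 11 (month_end (apply 2% monthly interest)): balance=$1483.71 total_interest=$83.71

Answer: 1483.71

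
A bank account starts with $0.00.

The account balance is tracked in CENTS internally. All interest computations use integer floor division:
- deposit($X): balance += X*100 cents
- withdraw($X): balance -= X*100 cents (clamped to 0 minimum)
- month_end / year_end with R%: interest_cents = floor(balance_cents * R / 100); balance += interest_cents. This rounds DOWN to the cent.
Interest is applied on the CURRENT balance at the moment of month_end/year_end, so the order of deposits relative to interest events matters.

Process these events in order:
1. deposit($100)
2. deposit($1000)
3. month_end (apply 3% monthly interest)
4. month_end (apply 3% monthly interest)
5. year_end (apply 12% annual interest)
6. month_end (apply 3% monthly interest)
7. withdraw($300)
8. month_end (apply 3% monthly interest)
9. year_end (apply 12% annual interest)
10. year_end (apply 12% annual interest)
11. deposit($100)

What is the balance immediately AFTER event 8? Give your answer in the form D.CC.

Answer: 1077.61

Derivation:
After 1 (deposit($100)): balance=$100.00 total_interest=$0.00
After 2 (deposit($1000)): balance=$1100.00 total_interest=$0.00
After 3 (month_end (apply 3% monthly interest)): balance=$1133.00 total_interest=$33.00
After 4 (month_end (apply 3% monthly interest)): balance=$1166.99 total_interest=$66.99
After 5 (year_end (apply 12% annual interest)): balance=$1307.02 total_interest=$207.02
After 6 (month_end (apply 3% monthly interest)): balance=$1346.23 total_interest=$246.23
After 7 (withdraw($300)): balance=$1046.23 total_interest=$246.23
After 8 (month_end (apply 3% monthly interest)): balance=$1077.61 total_interest=$277.61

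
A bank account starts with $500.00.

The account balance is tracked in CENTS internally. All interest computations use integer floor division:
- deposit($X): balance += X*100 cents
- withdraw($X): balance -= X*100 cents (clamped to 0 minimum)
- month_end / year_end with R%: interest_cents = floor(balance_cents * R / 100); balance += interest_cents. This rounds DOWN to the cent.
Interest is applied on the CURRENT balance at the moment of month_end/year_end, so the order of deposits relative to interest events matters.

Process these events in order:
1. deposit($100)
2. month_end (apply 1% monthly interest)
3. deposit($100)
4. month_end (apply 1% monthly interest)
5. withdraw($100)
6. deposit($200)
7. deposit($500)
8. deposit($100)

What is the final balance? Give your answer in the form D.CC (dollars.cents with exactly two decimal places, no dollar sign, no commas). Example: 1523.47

Answer: 1413.06

Derivation:
After 1 (deposit($100)): balance=$600.00 total_interest=$0.00
After 2 (month_end (apply 1% monthly interest)): balance=$606.00 total_interest=$6.00
After 3 (deposit($100)): balance=$706.00 total_interest=$6.00
After 4 (month_end (apply 1% monthly interest)): balance=$713.06 total_interest=$13.06
After 5 (withdraw($100)): balance=$613.06 total_interest=$13.06
After 6 (deposit($200)): balance=$813.06 total_interest=$13.06
After 7 (deposit($500)): balance=$1313.06 total_interest=$13.06
After 8 (deposit($100)): balance=$1413.06 total_interest=$13.06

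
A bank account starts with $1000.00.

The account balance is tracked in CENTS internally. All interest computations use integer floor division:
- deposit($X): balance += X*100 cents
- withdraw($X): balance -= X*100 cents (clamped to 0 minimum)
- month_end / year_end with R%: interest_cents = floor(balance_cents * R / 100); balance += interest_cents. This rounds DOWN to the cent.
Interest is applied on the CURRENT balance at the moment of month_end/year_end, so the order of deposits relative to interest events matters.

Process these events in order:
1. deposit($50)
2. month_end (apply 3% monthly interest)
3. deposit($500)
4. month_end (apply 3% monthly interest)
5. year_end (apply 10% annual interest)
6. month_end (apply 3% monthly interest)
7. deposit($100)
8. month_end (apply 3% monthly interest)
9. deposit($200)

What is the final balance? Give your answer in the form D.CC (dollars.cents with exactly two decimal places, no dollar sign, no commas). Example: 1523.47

After 1 (deposit($50)): balance=$1050.00 total_interest=$0.00
After 2 (month_end (apply 3% monthly interest)): balance=$1081.50 total_interest=$31.50
After 3 (deposit($500)): balance=$1581.50 total_interest=$31.50
After 4 (month_end (apply 3% monthly interest)): balance=$1628.94 total_interest=$78.94
After 5 (year_end (apply 10% annual interest)): balance=$1791.83 total_interest=$241.83
After 6 (month_end (apply 3% monthly interest)): balance=$1845.58 total_interest=$295.58
After 7 (deposit($100)): balance=$1945.58 total_interest=$295.58
After 8 (month_end (apply 3% monthly interest)): balance=$2003.94 total_interest=$353.94
After 9 (deposit($200)): balance=$2203.94 total_interest=$353.94

Answer: 2203.94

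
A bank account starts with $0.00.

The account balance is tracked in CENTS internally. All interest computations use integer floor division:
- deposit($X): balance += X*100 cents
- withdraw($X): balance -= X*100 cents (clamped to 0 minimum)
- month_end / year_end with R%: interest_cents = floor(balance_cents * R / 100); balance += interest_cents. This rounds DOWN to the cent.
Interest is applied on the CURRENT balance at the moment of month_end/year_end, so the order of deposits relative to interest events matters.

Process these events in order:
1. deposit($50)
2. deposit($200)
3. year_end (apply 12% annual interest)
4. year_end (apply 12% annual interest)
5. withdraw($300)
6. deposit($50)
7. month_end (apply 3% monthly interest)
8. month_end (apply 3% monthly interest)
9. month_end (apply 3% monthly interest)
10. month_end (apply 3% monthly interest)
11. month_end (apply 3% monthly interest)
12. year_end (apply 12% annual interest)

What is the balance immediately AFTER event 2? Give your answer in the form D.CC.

After 1 (deposit($50)): balance=$50.00 total_interest=$0.00
After 2 (deposit($200)): balance=$250.00 total_interest=$0.00

Answer: 250.00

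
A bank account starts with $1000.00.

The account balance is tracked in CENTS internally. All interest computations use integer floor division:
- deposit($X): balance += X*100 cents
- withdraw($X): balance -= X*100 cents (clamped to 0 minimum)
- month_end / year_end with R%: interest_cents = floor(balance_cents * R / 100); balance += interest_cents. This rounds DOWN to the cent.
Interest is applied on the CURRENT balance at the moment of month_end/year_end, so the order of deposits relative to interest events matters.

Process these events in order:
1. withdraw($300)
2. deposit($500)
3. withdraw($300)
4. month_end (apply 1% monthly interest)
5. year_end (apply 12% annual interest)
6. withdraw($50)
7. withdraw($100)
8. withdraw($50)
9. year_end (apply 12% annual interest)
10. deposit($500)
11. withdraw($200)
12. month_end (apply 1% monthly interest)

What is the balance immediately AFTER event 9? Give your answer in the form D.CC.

Answer: 916.24

Derivation:
After 1 (withdraw($300)): balance=$700.00 total_interest=$0.00
After 2 (deposit($500)): balance=$1200.00 total_interest=$0.00
After 3 (withdraw($300)): balance=$900.00 total_interest=$0.00
After 4 (month_end (apply 1% monthly interest)): balance=$909.00 total_interest=$9.00
After 5 (year_end (apply 12% annual interest)): balance=$1018.08 total_interest=$118.08
After 6 (withdraw($50)): balance=$968.08 total_interest=$118.08
After 7 (withdraw($100)): balance=$868.08 total_interest=$118.08
After 8 (withdraw($50)): balance=$818.08 total_interest=$118.08
After 9 (year_end (apply 12% annual interest)): balance=$916.24 total_interest=$216.24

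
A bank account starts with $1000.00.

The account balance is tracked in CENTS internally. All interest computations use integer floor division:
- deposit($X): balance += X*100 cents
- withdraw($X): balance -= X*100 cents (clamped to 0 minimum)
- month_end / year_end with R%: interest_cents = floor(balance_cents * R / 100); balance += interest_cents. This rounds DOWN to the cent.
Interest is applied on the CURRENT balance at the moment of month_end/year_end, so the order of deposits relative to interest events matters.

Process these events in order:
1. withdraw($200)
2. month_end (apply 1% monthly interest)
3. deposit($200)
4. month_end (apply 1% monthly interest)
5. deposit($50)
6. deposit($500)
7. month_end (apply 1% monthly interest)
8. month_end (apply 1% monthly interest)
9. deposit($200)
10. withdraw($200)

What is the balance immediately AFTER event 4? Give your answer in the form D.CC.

After 1 (withdraw($200)): balance=$800.00 total_interest=$0.00
After 2 (month_end (apply 1% monthly interest)): balance=$808.00 total_interest=$8.00
After 3 (deposit($200)): balance=$1008.00 total_interest=$8.00
After 4 (month_end (apply 1% monthly interest)): balance=$1018.08 total_interest=$18.08

Answer: 1018.08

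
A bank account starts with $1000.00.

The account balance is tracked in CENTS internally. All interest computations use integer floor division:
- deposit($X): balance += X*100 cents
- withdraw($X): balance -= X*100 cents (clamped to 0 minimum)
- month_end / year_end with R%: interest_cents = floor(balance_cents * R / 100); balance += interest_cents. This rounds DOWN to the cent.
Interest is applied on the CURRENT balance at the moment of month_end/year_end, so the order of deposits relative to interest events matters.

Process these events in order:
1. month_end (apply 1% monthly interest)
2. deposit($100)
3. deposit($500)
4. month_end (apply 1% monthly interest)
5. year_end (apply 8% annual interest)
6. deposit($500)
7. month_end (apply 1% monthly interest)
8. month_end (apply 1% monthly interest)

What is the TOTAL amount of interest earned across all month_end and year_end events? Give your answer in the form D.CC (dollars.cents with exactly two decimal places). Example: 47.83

After 1 (month_end (apply 1% monthly interest)): balance=$1010.00 total_interest=$10.00
After 2 (deposit($100)): balance=$1110.00 total_interest=$10.00
After 3 (deposit($500)): balance=$1610.00 total_interest=$10.00
After 4 (month_end (apply 1% monthly interest)): balance=$1626.10 total_interest=$26.10
After 5 (year_end (apply 8% annual interest)): balance=$1756.18 total_interest=$156.18
After 6 (deposit($500)): balance=$2256.18 total_interest=$156.18
After 7 (month_end (apply 1% monthly interest)): balance=$2278.74 total_interest=$178.74
After 8 (month_end (apply 1% monthly interest)): balance=$2301.52 total_interest=$201.52

Answer: 201.52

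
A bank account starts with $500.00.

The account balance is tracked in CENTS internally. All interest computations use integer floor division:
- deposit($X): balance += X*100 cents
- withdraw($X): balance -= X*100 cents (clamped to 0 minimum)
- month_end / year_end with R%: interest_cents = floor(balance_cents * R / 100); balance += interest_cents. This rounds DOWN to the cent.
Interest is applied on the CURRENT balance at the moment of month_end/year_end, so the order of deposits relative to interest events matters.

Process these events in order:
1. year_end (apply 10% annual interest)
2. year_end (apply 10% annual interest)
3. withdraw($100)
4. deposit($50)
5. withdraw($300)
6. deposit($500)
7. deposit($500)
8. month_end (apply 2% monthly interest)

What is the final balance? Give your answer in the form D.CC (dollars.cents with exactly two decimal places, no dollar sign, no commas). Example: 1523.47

Answer: 1280.10

Derivation:
After 1 (year_end (apply 10% annual interest)): balance=$550.00 total_interest=$50.00
After 2 (year_end (apply 10% annual interest)): balance=$605.00 total_interest=$105.00
After 3 (withdraw($100)): balance=$505.00 total_interest=$105.00
After 4 (deposit($50)): balance=$555.00 total_interest=$105.00
After 5 (withdraw($300)): balance=$255.00 total_interest=$105.00
After 6 (deposit($500)): balance=$755.00 total_interest=$105.00
After 7 (deposit($500)): balance=$1255.00 total_interest=$105.00
After 8 (month_end (apply 2% monthly interest)): balance=$1280.10 total_interest=$130.10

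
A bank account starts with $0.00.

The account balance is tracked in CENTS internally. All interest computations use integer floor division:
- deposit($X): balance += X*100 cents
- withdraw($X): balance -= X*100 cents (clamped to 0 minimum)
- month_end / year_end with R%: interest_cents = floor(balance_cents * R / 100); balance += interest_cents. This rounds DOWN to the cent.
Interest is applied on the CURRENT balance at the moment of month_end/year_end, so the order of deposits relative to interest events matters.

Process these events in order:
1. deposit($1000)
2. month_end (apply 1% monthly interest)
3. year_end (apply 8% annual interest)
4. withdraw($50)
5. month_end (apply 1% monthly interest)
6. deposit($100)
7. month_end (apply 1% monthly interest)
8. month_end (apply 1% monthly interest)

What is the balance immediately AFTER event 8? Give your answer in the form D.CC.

Answer: 1174.33

Derivation:
After 1 (deposit($1000)): balance=$1000.00 total_interest=$0.00
After 2 (month_end (apply 1% monthly interest)): balance=$1010.00 total_interest=$10.00
After 3 (year_end (apply 8% annual interest)): balance=$1090.80 total_interest=$90.80
After 4 (withdraw($50)): balance=$1040.80 total_interest=$90.80
After 5 (month_end (apply 1% monthly interest)): balance=$1051.20 total_interest=$101.20
After 6 (deposit($100)): balance=$1151.20 total_interest=$101.20
After 7 (month_end (apply 1% monthly interest)): balance=$1162.71 total_interest=$112.71
After 8 (month_end (apply 1% monthly interest)): balance=$1174.33 total_interest=$124.33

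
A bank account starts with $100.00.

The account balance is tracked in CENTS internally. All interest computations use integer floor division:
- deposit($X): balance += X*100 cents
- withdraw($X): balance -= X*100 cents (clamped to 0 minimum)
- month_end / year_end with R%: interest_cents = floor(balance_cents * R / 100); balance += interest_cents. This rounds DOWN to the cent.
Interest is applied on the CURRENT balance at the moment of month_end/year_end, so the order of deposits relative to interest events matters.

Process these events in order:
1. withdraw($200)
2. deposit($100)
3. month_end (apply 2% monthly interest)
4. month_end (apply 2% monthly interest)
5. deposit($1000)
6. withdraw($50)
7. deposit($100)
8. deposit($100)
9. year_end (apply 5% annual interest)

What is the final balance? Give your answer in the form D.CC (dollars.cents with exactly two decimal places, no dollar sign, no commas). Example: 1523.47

After 1 (withdraw($200)): balance=$0.00 total_interest=$0.00
After 2 (deposit($100)): balance=$100.00 total_interest=$0.00
After 3 (month_end (apply 2% monthly interest)): balance=$102.00 total_interest=$2.00
After 4 (month_end (apply 2% monthly interest)): balance=$104.04 total_interest=$4.04
After 5 (deposit($1000)): balance=$1104.04 total_interest=$4.04
After 6 (withdraw($50)): balance=$1054.04 total_interest=$4.04
After 7 (deposit($100)): balance=$1154.04 total_interest=$4.04
After 8 (deposit($100)): balance=$1254.04 total_interest=$4.04
After 9 (year_end (apply 5% annual interest)): balance=$1316.74 total_interest=$66.74

Answer: 1316.74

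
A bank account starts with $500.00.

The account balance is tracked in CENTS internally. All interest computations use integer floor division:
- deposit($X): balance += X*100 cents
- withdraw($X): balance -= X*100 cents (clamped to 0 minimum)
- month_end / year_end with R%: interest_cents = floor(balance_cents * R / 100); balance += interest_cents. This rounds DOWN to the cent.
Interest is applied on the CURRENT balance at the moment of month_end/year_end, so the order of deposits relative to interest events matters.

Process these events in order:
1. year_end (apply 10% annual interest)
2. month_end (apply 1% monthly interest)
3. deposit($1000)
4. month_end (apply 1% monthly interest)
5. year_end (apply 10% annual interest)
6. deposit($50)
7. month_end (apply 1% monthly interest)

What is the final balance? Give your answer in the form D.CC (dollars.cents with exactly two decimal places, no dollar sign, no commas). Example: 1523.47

After 1 (year_end (apply 10% annual interest)): balance=$550.00 total_interest=$50.00
After 2 (month_end (apply 1% monthly interest)): balance=$555.50 total_interest=$55.50
After 3 (deposit($1000)): balance=$1555.50 total_interest=$55.50
After 4 (month_end (apply 1% monthly interest)): balance=$1571.05 total_interest=$71.05
After 5 (year_end (apply 10% annual interest)): balance=$1728.15 total_interest=$228.15
After 6 (deposit($50)): balance=$1778.15 total_interest=$228.15
After 7 (month_end (apply 1% monthly interest)): balance=$1795.93 total_interest=$245.93

Answer: 1795.93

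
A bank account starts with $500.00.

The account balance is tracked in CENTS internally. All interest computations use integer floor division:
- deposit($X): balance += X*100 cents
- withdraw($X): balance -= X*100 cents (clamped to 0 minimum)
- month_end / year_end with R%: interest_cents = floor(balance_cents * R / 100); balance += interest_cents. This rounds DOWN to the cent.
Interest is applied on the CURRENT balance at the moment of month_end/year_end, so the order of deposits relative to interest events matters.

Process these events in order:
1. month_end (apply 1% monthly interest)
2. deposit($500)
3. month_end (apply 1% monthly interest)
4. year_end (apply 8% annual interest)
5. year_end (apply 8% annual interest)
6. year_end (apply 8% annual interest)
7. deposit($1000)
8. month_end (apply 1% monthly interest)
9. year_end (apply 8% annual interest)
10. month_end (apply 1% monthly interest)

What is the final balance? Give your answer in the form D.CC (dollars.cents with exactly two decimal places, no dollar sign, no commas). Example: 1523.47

Answer: 2510.40

Derivation:
After 1 (month_end (apply 1% monthly interest)): balance=$505.00 total_interest=$5.00
After 2 (deposit($500)): balance=$1005.00 total_interest=$5.00
After 3 (month_end (apply 1% monthly interest)): balance=$1015.05 total_interest=$15.05
After 4 (year_end (apply 8% annual interest)): balance=$1096.25 total_interest=$96.25
After 5 (year_end (apply 8% annual interest)): balance=$1183.95 total_interest=$183.95
After 6 (year_end (apply 8% annual interest)): balance=$1278.66 total_interest=$278.66
After 7 (deposit($1000)): balance=$2278.66 total_interest=$278.66
After 8 (month_end (apply 1% monthly interest)): balance=$2301.44 total_interest=$301.44
After 9 (year_end (apply 8% annual interest)): balance=$2485.55 total_interest=$485.55
After 10 (month_end (apply 1% monthly interest)): balance=$2510.40 total_interest=$510.40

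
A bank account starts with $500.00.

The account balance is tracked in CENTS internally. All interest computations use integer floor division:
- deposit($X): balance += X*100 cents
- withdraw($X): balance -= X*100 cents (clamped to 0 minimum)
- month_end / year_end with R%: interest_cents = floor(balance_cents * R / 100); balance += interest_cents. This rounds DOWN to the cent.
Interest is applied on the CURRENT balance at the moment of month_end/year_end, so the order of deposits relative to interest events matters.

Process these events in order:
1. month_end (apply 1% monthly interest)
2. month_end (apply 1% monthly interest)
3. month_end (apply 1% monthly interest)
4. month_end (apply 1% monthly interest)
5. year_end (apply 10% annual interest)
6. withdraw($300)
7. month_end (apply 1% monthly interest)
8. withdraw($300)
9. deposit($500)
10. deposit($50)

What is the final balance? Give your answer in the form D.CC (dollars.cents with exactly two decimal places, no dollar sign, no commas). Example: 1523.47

After 1 (month_end (apply 1% monthly interest)): balance=$505.00 total_interest=$5.00
After 2 (month_end (apply 1% monthly interest)): balance=$510.05 total_interest=$10.05
After 3 (month_end (apply 1% monthly interest)): balance=$515.15 total_interest=$15.15
After 4 (month_end (apply 1% monthly interest)): balance=$520.30 total_interest=$20.30
After 5 (year_end (apply 10% annual interest)): balance=$572.33 total_interest=$72.33
After 6 (withdraw($300)): balance=$272.33 total_interest=$72.33
After 7 (month_end (apply 1% monthly interest)): balance=$275.05 total_interest=$75.05
After 8 (withdraw($300)): balance=$0.00 total_interest=$75.05
After 9 (deposit($500)): balance=$500.00 total_interest=$75.05
After 10 (deposit($50)): balance=$550.00 total_interest=$75.05

Answer: 550.00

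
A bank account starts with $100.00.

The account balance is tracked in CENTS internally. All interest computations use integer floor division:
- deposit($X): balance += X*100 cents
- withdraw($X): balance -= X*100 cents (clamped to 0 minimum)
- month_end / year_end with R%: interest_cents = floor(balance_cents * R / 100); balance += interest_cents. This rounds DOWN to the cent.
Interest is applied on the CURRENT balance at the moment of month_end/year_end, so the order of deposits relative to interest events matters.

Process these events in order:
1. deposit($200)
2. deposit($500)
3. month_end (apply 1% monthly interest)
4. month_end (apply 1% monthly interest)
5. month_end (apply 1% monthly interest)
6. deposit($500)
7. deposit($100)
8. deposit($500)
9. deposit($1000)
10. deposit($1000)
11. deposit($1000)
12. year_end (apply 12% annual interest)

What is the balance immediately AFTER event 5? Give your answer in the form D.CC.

Answer: 824.24

Derivation:
After 1 (deposit($200)): balance=$300.00 total_interest=$0.00
After 2 (deposit($500)): balance=$800.00 total_interest=$0.00
After 3 (month_end (apply 1% monthly interest)): balance=$808.00 total_interest=$8.00
After 4 (month_end (apply 1% monthly interest)): balance=$816.08 total_interest=$16.08
After 5 (month_end (apply 1% monthly interest)): balance=$824.24 total_interest=$24.24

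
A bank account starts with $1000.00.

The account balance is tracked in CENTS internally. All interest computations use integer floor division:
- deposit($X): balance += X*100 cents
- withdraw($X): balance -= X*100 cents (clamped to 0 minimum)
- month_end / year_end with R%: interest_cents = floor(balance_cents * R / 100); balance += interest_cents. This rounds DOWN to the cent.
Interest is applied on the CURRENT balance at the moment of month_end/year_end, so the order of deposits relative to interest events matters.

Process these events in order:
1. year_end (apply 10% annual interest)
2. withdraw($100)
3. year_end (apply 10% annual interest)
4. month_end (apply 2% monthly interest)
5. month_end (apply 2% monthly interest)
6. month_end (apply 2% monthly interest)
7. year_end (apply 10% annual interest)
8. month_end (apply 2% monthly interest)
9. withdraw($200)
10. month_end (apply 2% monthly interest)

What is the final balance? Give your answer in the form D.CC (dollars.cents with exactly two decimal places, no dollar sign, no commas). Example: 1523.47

Answer: 1131.92

Derivation:
After 1 (year_end (apply 10% annual interest)): balance=$1100.00 total_interest=$100.00
After 2 (withdraw($100)): balance=$1000.00 total_interest=$100.00
After 3 (year_end (apply 10% annual interest)): balance=$1100.00 total_interest=$200.00
After 4 (month_end (apply 2% monthly interest)): balance=$1122.00 total_interest=$222.00
After 5 (month_end (apply 2% monthly interest)): balance=$1144.44 total_interest=$244.44
After 6 (month_end (apply 2% monthly interest)): balance=$1167.32 total_interest=$267.32
After 7 (year_end (apply 10% annual interest)): balance=$1284.05 total_interest=$384.05
After 8 (month_end (apply 2% monthly interest)): balance=$1309.73 total_interest=$409.73
After 9 (withdraw($200)): balance=$1109.73 total_interest=$409.73
After 10 (month_end (apply 2% monthly interest)): balance=$1131.92 total_interest=$431.92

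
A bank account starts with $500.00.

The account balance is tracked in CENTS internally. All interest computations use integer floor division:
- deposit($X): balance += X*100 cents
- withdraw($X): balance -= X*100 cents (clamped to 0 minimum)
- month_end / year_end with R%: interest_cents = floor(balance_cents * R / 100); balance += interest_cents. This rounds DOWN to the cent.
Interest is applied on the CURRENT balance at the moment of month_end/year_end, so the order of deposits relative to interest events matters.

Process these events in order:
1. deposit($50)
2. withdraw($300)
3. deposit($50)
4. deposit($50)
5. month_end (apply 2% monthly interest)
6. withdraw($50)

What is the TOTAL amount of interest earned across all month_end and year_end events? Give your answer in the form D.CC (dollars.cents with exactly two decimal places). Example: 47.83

Answer: 7.00

Derivation:
After 1 (deposit($50)): balance=$550.00 total_interest=$0.00
After 2 (withdraw($300)): balance=$250.00 total_interest=$0.00
After 3 (deposit($50)): balance=$300.00 total_interest=$0.00
After 4 (deposit($50)): balance=$350.00 total_interest=$0.00
After 5 (month_end (apply 2% monthly interest)): balance=$357.00 total_interest=$7.00
After 6 (withdraw($50)): balance=$307.00 total_interest=$7.00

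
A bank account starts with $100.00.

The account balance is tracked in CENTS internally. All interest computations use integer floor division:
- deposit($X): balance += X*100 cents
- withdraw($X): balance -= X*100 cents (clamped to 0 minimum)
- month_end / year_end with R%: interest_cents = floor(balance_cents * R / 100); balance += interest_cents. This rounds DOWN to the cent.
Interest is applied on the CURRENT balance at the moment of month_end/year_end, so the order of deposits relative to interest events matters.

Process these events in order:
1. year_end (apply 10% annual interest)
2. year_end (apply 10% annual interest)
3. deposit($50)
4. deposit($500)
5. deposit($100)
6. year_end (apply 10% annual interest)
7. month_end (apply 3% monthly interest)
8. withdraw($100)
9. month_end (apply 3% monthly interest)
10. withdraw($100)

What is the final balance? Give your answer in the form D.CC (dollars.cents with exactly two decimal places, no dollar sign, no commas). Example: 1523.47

Answer: 696.74

Derivation:
After 1 (year_end (apply 10% annual interest)): balance=$110.00 total_interest=$10.00
After 2 (year_end (apply 10% annual interest)): balance=$121.00 total_interest=$21.00
After 3 (deposit($50)): balance=$171.00 total_interest=$21.00
After 4 (deposit($500)): balance=$671.00 total_interest=$21.00
After 5 (deposit($100)): balance=$771.00 total_interest=$21.00
After 6 (year_end (apply 10% annual interest)): balance=$848.10 total_interest=$98.10
After 7 (month_end (apply 3% monthly interest)): balance=$873.54 total_interest=$123.54
After 8 (withdraw($100)): balance=$773.54 total_interest=$123.54
After 9 (month_end (apply 3% monthly interest)): balance=$796.74 total_interest=$146.74
After 10 (withdraw($100)): balance=$696.74 total_interest=$146.74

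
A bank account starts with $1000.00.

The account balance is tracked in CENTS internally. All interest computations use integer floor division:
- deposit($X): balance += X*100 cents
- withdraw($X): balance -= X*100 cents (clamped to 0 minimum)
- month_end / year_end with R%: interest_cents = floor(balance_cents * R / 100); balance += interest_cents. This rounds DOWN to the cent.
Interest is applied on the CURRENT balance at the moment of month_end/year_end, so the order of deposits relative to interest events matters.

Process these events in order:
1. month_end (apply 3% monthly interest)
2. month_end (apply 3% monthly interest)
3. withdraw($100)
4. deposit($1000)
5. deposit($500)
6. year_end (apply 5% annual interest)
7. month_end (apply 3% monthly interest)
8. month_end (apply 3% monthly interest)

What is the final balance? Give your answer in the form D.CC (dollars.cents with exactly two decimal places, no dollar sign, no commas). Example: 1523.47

Answer: 2741.29

Derivation:
After 1 (month_end (apply 3% monthly interest)): balance=$1030.00 total_interest=$30.00
After 2 (month_end (apply 3% monthly interest)): balance=$1060.90 total_interest=$60.90
After 3 (withdraw($100)): balance=$960.90 total_interest=$60.90
After 4 (deposit($1000)): balance=$1960.90 total_interest=$60.90
After 5 (deposit($500)): balance=$2460.90 total_interest=$60.90
After 6 (year_end (apply 5% annual interest)): balance=$2583.94 total_interest=$183.94
After 7 (month_end (apply 3% monthly interest)): balance=$2661.45 total_interest=$261.45
After 8 (month_end (apply 3% monthly interest)): balance=$2741.29 total_interest=$341.29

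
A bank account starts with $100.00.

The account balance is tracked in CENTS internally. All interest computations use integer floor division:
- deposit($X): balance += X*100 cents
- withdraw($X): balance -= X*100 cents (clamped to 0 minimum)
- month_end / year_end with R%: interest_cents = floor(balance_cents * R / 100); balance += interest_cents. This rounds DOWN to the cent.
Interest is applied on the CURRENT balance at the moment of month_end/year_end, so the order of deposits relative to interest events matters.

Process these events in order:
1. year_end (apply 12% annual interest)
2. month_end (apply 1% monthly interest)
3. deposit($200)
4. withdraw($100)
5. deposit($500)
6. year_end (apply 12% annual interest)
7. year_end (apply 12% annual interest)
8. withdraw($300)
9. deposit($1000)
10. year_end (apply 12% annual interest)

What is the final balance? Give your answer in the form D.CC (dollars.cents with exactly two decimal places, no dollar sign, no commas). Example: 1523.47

After 1 (year_end (apply 12% annual interest)): balance=$112.00 total_interest=$12.00
After 2 (month_end (apply 1% monthly interest)): balance=$113.12 total_interest=$13.12
After 3 (deposit($200)): balance=$313.12 total_interest=$13.12
After 4 (withdraw($100)): balance=$213.12 total_interest=$13.12
After 5 (deposit($500)): balance=$713.12 total_interest=$13.12
After 6 (year_end (apply 12% annual interest)): balance=$798.69 total_interest=$98.69
After 7 (year_end (apply 12% annual interest)): balance=$894.53 total_interest=$194.53
After 8 (withdraw($300)): balance=$594.53 total_interest=$194.53
After 9 (deposit($1000)): balance=$1594.53 total_interest=$194.53
After 10 (year_end (apply 12% annual interest)): balance=$1785.87 total_interest=$385.87

Answer: 1785.87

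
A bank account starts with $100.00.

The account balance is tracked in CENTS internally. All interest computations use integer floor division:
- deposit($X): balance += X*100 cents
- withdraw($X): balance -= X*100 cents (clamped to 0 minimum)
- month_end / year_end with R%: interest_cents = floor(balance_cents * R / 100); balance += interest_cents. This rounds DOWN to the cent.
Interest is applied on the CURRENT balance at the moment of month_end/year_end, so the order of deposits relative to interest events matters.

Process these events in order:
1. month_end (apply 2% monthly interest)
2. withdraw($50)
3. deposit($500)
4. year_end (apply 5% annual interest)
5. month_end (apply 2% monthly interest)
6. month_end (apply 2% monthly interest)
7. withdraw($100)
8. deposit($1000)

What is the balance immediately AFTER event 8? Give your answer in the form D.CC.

After 1 (month_end (apply 2% monthly interest)): balance=$102.00 total_interest=$2.00
After 2 (withdraw($50)): balance=$52.00 total_interest=$2.00
After 3 (deposit($500)): balance=$552.00 total_interest=$2.00
After 4 (year_end (apply 5% annual interest)): balance=$579.60 total_interest=$29.60
After 5 (month_end (apply 2% monthly interest)): balance=$591.19 total_interest=$41.19
After 6 (month_end (apply 2% monthly interest)): balance=$603.01 total_interest=$53.01
After 7 (withdraw($100)): balance=$503.01 total_interest=$53.01
After 8 (deposit($1000)): balance=$1503.01 total_interest=$53.01

Answer: 1503.01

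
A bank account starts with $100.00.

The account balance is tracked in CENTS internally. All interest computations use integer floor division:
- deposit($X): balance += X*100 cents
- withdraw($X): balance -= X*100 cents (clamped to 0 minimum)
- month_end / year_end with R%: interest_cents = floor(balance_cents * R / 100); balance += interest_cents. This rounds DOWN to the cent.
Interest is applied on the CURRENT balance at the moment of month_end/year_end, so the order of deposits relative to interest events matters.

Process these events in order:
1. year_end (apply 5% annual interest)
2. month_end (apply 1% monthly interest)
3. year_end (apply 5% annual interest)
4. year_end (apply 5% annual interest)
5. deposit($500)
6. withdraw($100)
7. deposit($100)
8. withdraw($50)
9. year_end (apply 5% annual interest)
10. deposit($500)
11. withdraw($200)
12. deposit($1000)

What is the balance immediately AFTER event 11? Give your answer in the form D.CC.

After 1 (year_end (apply 5% annual interest)): balance=$105.00 total_interest=$5.00
After 2 (month_end (apply 1% monthly interest)): balance=$106.05 total_interest=$6.05
After 3 (year_end (apply 5% annual interest)): balance=$111.35 total_interest=$11.35
After 4 (year_end (apply 5% annual interest)): balance=$116.91 total_interest=$16.91
After 5 (deposit($500)): balance=$616.91 total_interest=$16.91
After 6 (withdraw($100)): balance=$516.91 total_interest=$16.91
After 7 (deposit($100)): balance=$616.91 total_interest=$16.91
After 8 (withdraw($50)): balance=$566.91 total_interest=$16.91
After 9 (year_end (apply 5% annual interest)): balance=$595.25 total_interest=$45.25
After 10 (deposit($500)): balance=$1095.25 total_interest=$45.25
After 11 (withdraw($200)): balance=$895.25 total_interest=$45.25

Answer: 895.25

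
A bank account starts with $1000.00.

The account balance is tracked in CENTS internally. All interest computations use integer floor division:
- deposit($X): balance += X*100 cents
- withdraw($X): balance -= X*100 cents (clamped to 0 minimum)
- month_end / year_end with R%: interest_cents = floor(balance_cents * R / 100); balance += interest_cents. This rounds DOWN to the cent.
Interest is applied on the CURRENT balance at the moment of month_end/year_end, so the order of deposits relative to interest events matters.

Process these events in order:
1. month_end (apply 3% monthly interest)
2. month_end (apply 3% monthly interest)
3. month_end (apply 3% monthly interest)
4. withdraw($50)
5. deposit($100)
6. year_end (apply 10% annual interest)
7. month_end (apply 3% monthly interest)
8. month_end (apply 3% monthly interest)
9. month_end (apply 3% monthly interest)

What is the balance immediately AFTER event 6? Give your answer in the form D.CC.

After 1 (month_end (apply 3% monthly interest)): balance=$1030.00 total_interest=$30.00
After 2 (month_end (apply 3% monthly interest)): balance=$1060.90 total_interest=$60.90
After 3 (month_end (apply 3% monthly interest)): balance=$1092.72 total_interest=$92.72
After 4 (withdraw($50)): balance=$1042.72 total_interest=$92.72
After 5 (deposit($100)): balance=$1142.72 total_interest=$92.72
After 6 (year_end (apply 10% annual interest)): balance=$1256.99 total_interest=$206.99

Answer: 1256.99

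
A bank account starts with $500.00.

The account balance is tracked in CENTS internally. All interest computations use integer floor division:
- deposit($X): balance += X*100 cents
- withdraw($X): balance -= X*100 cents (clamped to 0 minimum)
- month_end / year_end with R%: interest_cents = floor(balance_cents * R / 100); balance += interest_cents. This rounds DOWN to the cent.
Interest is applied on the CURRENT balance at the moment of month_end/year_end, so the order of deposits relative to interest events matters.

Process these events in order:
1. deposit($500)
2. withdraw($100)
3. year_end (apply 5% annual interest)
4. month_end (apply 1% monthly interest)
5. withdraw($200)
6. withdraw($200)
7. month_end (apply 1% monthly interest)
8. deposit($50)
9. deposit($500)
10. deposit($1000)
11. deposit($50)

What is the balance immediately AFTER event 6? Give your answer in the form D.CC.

After 1 (deposit($500)): balance=$1000.00 total_interest=$0.00
After 2 (withdraw($100)): balance=$900.00 total_interest=$0.00
After 3 (year_end (apply 5% annual interest)): balance=$945.00 total_interest=$45.00
After 4 (month_end (apply 1% monthly interest)): balance=$954.45 total_interest=$54.45
After 5 (withdraw($200)): balance=$754.45 total_interest=$54.45
After 6 (withdraw($200)): balance=$554.45 total_interest=$54.45

Answer: 554.45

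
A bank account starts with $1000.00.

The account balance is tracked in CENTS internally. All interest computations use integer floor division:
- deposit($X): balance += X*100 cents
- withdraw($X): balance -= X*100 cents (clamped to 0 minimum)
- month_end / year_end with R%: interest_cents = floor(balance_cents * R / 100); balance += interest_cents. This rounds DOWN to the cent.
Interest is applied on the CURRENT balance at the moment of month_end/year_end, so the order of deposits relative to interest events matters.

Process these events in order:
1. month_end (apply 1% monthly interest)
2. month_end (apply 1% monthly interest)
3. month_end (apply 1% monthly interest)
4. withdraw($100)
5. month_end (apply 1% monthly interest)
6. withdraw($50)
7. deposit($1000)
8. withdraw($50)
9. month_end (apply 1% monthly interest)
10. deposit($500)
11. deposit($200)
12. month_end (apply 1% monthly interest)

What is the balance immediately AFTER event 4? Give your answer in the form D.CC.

After 1 (month_end (apply 1% monthly interest)): balance=$1010.00 total_interest=$10.00
After 2 (month_end (apply 1% monthly interest)): balance=$1020.10 total_interest=$20.10
After 3 (month_end (apply 1% monthly interest)): balance=$1030.30 total_interest=$30.30
After 4 (withdraw($100)): balance=$930.30 total_interest=$30.30

Answer: 930.30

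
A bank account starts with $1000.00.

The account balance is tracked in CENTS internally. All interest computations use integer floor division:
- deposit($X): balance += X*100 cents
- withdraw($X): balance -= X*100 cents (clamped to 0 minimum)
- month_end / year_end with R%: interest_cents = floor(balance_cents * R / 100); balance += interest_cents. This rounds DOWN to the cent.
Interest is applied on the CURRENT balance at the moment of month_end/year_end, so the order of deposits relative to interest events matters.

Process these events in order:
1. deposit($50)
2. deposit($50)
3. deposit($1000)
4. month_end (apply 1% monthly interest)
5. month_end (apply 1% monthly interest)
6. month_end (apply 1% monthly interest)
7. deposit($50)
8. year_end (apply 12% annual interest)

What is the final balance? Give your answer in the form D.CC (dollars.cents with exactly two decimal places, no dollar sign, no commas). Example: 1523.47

Answer: 2479.26

Derivation:
After 1 (deposit($50)): balance=$1050.00 total_interest=$0.00
After 2 (deposit($50)): balance=$1100.00 total_interest=$0.00
After 3 (deposit($1000)): balance=$2100.00 total_interest=$0.00
After 4 (month_end (apply 1% monthly interest)): balance=$2121.00 total_interest=$21.00
After 5 (month_end (apply 1% monthly interest)): balance=$2142.21 total_interest=$42.21
After 6 (month_end (apply 1% monthly interest)): balance=$2163.63 total_interest=$63.63
After 7 (deposit($50)): balance=$2213.63 total_interest=$63.63
After 8 (year_end (apply 12% annual interest)): balance=$2479.26 total_interest=$329.26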